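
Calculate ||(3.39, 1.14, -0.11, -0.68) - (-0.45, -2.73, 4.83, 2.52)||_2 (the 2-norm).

(Σ|x_i - y_i|^2)^(1/2) = (|3.39 - (-0.45)|^2 + |1.14 - (-2.73)|^2 + |-0.11 - 4.83|^2 + |-0.68 - 2.52|^2)^(1/2)
= (3.84^2 + 3.87^2 + 4.94^2 + 3.2^2)^(1/2) = (14.7456 + 14.9769 + 24.4036 + 10.24)^(1/2) = (64.3661)^(1/2) ≈ 8.0228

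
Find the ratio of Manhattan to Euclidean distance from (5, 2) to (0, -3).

L1 = |5 - 0| + |2 - (-3)| = 5 + 5 = 10
L2 = √(5² + 5²) = √50 ≈ 7.0711
L1 ≥ L2 always (equality iff movement is along one axis); L1 > L2 here.
Ratio L1/L2 = 10/√50 ≈ 1.4142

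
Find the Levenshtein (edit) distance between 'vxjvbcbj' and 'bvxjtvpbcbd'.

Let D[i][j] be the edit distance between the first i characters of 'vxjvbcbj' and the first j characters of 'bvxjtvpbcbd', with D[i][0] = i, D[0][j] = j, and D[i][j] = D[i-1][j-1] if the characters match, else 1 + min(D[i-1][j], D[i][j-1], D[i-1][j-1]). Filling the table (rows: prefixes of 'vxjvbcbj', columns: prefixes of 'bvxjtvpbcbd'):
     ε  b  v  x  j  t  v  p  b  c  b  d
  ε  0  1  2  3  4  5  6  7  8  9 10 11
  v  1  1  1  2  3  4  5  6  7  8  9 10
  x  2  2  2  1  2  3  4  5  6  7  8  9
  j  3  3  3  2  1  2  3  4  5  6  7  8
  v  4  4  3  3  2  2  2  3  4  5  6  7
  b  5  4  4  4  3  3  3  3  3  4  5  6
  c  6  5  5  5  4  4  4  4  4  3  4  5
  b  7  6  6  6  5  5  5  5  4  4  3  4
  j  8  7  7  7  6  6  6  6  5  5  4  4
The bottom-right entry gives D[8][11] = 4, so no sequence of fewer than 4 edits works. Backtracking through the table gives one optimal edit sequence (4 edits):
  vxjvbcbj → bvxjvbcbj (ins b @1)
  bvxjvbcbj → bvxjtvbcbj (ins t @5)
  bvxjtvbcbj → bvxjtvpbcbj (ins p @7)
  bvxjtvpbcbj → bvxjtvpbcbd (sub j→d @11)
Edit distance = 4.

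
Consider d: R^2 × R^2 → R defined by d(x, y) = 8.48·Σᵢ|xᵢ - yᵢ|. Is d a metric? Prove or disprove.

Yes. The L1 (Manhattan) norm induces a metric on R^2, and multiplying a metric by a positive constant 8.48 > 0 preserves all four axioms: non-negativity (8.48·||x-y|| ≥ 0), identity (8.48·||x-y|| = 0 ⟺ ||x-y|| = 0 ⟺ x = y), symmetry (||x-y|| = ||y-x||), and the triangle inequality (8.48·||x-z|| ≤ 8.48·||x-y|| + 8.48·||y-z||). So d is a metric.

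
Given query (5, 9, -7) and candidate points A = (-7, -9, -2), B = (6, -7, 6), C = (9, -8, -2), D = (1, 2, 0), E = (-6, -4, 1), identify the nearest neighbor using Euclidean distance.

Distances: d(A) ≈ 22.2036, d(B) ≈ 20.6398, d(C) ≈ 18.1659, d(D) ≈ 10.6771, d(E) ≈ 18.8149. Nearest: D = (1, 2, 0) with distance 10.6771.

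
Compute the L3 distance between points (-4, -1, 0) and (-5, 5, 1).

(Σ|x_i - y_i|^3)^(1/3) = (|-4 - (-5)|^3 + |-1 - 5|^3 + |0 - 1|^3)^(1/3)
= (1^3 + 6^3 + 1^3)^(1/3) = (1 + 216 + 1)^(1/3) = (218)^(1/3) ≈ 6.0185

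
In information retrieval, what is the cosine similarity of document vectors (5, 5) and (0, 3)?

With u = (5, 5), v = (0, 3):
u·v = 5·0 + 5·3 = 0 + 15 = 15.
|u| = √(5² + 5²) = √50, |v| = √(0² + 3²) = √9, so |u||v| = √(50·9) = √450.
cos θ = (u·v)/(|u||v|) = 15/√450 ≈ 0.7071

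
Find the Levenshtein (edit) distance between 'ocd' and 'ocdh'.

Let D[i][j] be the edit distance between the first i characters of 'ocd' and the first j characters of 'ocdh', with D[i][0] = i, D[0][j] = j, and D[i][j] = D[i-1][j-1] if the characters match, else 1 + min(D[i-1][j], D[i][j-1], D[i-1][j-1]). Filling the table (rows: prefixes of 'ocd', columns: prefixes of 'ocdh'):
     ε  o  c  d  h
  ε  0  1  2  3  4
  o  1  0  1  2  3
  c  2  1  0  1  2
  d  3  2  1  0  1
The bottom-right entry gives D[3][4] = 1, so no sequence of fewer than 1 edit works. Backtracking through the table gives one optimal edit sequence (1 edit):
  ocd → ocdh (ins h @4)
Edit distance = 1.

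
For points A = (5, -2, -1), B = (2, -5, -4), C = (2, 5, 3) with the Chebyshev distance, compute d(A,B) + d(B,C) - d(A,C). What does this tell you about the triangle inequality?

d(A,B) = max(3, 3, 3) = 3, d(B,C) = max(0, 10, 7) = 10, d(A,C) = max(3, 7, 4) = 7.
d(A,B) + d(B,C) - d(A,C) = 3 + 10 - 7 = 13 - 7 = 6. This is ≥ 0, so the triangle inequality holds for these points.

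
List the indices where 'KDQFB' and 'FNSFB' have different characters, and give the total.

Differing positions: 1, 2, 3. Hamming distance = 3.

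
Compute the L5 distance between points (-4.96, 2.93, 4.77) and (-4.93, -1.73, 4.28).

(Σ|x_i - y_i|^5)^(1/5) = (|-4.96 - (-4.93)|^5 + |2.93 - (-1.73)|^5 + |4.77 - 4.28|^5)^(1/5)
= (0.03^5 + 4.66^5 + 0.49^5)^(1/5) ≈ (0 + 2197.5035 + 0.0282)^(1/5) = (2197.5317)^(1/5) ≈ 4.66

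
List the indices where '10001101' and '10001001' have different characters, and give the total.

Differing positions: 6. Hamming distance = 1.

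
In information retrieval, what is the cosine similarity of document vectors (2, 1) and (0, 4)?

With u = (2, 1), v = (0, 4):
u·v = 2·0 + 1·4 = 0 + 4 = 4.
|u| = √(2² + 1²) = √5, |v| = √(0² + 4²) = √16, so |u||v| = √(5·16) = √80.
cos θ = (u·v)/(|u||v|) = 4/√80 ≈ 0.4472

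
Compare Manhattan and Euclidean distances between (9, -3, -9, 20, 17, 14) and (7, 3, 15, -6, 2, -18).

L1 = |9 - 7| + |-3 - 3| + |-9 - 15| + |20 - (-6)| + |17 - 2| + |14 - (-18)| = 2 + 6 + 24 + 26 + 15 + 32 = 105
L2 = √(2² + 6² + 24² + 26² + 15² + 32²) = √2541 ≈ 50.4083
L1 ≥ L2 always (equality iff movement is along one axis); L1 > L2 here.
Ratio L1/L2 = 105/√2541 ≈ 2.083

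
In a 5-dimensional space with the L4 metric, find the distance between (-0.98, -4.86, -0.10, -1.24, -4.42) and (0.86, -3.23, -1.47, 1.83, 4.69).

(Σ|x_i - y_i|^4)^(1/4) = (|-0.98 - 0.86|^4 + |-4.86 - (-3.23)|^4 + |-0.1 - (-1.47)|^4 + |-1.24 - 1.83|^4 + |-4.42 - 4.69|^4)^(1/4)
= (1.84^4 + 1.63^4 + 1.37^4 + 3.07^4 + 9.11^4)^(1/4) ≈ (11.4623 + 7.0591 + 3.5228 + 88.8287 + 6887.6887)^(1/4) = (6998.5616)^(1/4) ≈ 9.1464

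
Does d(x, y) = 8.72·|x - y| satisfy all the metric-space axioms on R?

Yes. Since |x - y| is a metric on R and 8.72 > 0, the positive scalar multiple 8.72·|x - y| is also a metric: scaling by a positive constant preserves non-negativity, identity (d=0 ⟺ |x-y|=0 ⟺ x=y), symmetry, and the triangle inequality.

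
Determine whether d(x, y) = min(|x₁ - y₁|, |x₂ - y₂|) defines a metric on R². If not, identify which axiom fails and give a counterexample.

No. d fails identity of indiscernibles: take x = (2, 0) and y = (2, 1). Then d(x,y) = min(|2 - 2|, |0 - 1|) = min(0, 1) = 0, yet x ≠ y.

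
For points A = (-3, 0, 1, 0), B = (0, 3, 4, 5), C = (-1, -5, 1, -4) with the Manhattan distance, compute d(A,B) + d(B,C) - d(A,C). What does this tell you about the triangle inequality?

d(A,B) = 3 + 3 + 3 + 5 = 14, d(B,C) = 1 + 8 + 3 + 9 = 21, d(A,C) = 2 + 5 + 0 + 4 = 11.
d(A,B) + d(B,C) - d(A,C) = 14 + 21 - 11 = 35 - 11 = 24. This is ≥ 0, so the triangle inequality holds for these points.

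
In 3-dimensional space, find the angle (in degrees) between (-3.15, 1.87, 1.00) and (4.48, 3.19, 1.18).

With u = (-3.15, 1.87, 1.00), v = (4.48, 3.19, 1.18):
u·v = (-3.15)·4.48 + 1.87·3.19 + 1·1.18 = (-14.112) + 5.9653 + 1.18 = -6.9667.
|u| = √((-3.15)² + 1.87² + 1²) = √(9.9225 + 3.4969 + 1) = √14.4194, |v| = √(4.48² + 3.19² + 1.18²) = √(20.0704 + 10.1761 + 1.3924) = √31.6389.
cos θ = (u·v)/(|u||v|) = -6.9667/(√14.4194·√31.6389) ≈ -0.326169
θ = arccos(-0.326169) ≈ 109.04°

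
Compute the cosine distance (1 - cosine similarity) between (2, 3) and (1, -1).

With u = (2, 3), v = (1, -1):
u·v = 2·1 + 3·(-1) = 2 + (-3) = -1.
|u| = √(2² + 3²) = √13, |v| = √(1² + (-1)²) = √2, so |u||v| = √(13·2) = √26.
cos θ = (u·v)/(|u||v|) = -1/√26 ≈ -0.1961
Cosine distance = 1 - cos θ ≈ 1 - (-0.1961) = 1.1961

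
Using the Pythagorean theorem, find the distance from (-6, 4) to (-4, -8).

√(Σ(x_i - y_i)²) = √((-6 - (-4))² + (4 - (-8))²)
= √((-2)² + 12²) = √(4 + 144) = √148 ≈ 12.1655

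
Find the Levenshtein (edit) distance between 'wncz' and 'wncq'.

Let D[i][j] be the edit distance between the first i characters of 'wncz' and the first j characters of 'wncq', with D[i][0] = i, D[0][j] = j, and D[i][j] = D[i-1][j-1] if the characters match, else 1 + min(D[i-1][j], D[i][j-1], D[i-1][j-1]). Filling the table (rows: prefixes of 'wncz', columns: prefixes of 'wncq'):
     ε  w  n  c  q
  ε  0  1  2  3  4
  w  1  0  1  2  3
  n  2  1  0  1  2
  c  3  2  1  0  1
  z  4  3  2  1  1
The bottom-right entry gives D[4][4] = 1, so no sequence of fewer than 1 edit works. Backtracking through the table gives one optimal edit sequence (1 edit):
  wncz → wncq (sub z→q @4)
Edit distance = 1.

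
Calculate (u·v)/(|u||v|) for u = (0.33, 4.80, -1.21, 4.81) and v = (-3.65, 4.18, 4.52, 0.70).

With u = (0.33, 4.80, -1.21, 4.81), v = (-3.65, 4.18, 4.52, 0.70):
u·v = 0.33·(-3.65) + 4.8·4.18 + (-1.21)·4.52 + 4.81·0.7 = (-1.2045) + 20.064 + (-5.4692) + 3.367 = 16.7573.
|u| = √(0.33² + 4.8² + (-1.21)² + 4.81²) = √(0.1089 + 23.04 + 1.4641 + 23.1361) = √47.7491, |v| = √((-3.65)² + 4.18² + 4.52² + 0.7²) = √(13.3225 + 17.4724 + 20.4304 + 0.49) = √51.7153.
cos θ = (u·v)/(|u||v|) = 16.7573/(√47.7491·√51.7153) ≈ 0.3372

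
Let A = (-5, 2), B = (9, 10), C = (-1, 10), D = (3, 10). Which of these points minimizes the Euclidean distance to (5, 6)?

Distances: d(A) ≈ 10.7703, d(B) ≈ 5.6569, d(C) ≈ 7.2111, d(D) ≈ 4.4721. Nearest: D = (3, 10) with distance 4.4721.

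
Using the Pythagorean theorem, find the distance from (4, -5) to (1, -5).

√(Σ(x_i - y_i)²) = √((4 - 1)² + (-5 - (-5))²)
= √(3² + 0²) = √(9 + 0) = √9 = 3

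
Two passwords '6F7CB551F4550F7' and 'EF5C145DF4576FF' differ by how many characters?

Differing positions: 1, 3, 5, 6, 8, 12, 13, 15. Hamming distance = 8.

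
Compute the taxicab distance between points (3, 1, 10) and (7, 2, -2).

Σ|x_i - y_i| = |3 - 7| + |1 - 2| + |10 - (-2)| = 4 + 1 + 12 = 17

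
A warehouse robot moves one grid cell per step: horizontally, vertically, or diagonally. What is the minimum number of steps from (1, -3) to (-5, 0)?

max(|x_i - y_i|) = max(|1 - (-5)|, |-3 - 0|) = max(6, 3) = 6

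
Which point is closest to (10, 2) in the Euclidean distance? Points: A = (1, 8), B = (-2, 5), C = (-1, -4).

Distances: d(A) ≈ 10.8167, d(B) ≈ 12.3693, d(C) ≈ 12.53. Nearest: A = (1, 8) with distance 10.8167.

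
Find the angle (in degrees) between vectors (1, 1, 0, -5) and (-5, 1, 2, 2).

With u = (1, 1, 0, -5), v = (-5, 1, 2, 2):
u·v = 1·(-5) + 1·1 + 0·2 + (-5)·2 = (-5) + 1 + 0 + (-10) = -14.
|u| = √(1² + 1² + 0² + (-5)²) = √27, |v| = √((-5)² + 1² + 2² + 2²) = √34, so |u||v| = √(27·34) = √918.
cos θ = (u·v)/(|u||v|) = -14/√918 ≈ -0.462069
θ = arccos(-0.462069) ≈ 117.52°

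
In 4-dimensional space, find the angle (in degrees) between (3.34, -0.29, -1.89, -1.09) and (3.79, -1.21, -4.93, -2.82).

With u = (3.34, -0.29, -1.89, -1.09), v = (3.79, -1.21, -4.93, -2.82):
u·v = 3.34·3.79 + (-0.29)·(-1.21) + (-1.89)·(-4.93) + (-1.09)·(-2.82) = 12.6586 + 0.3509 + 9.3177 + 3.0738 = 25.401.
|u| = √(3.34² + (-0.29)² + (-1.89)² + (-1.09)²) = √(11.1556 + 0.0841 + 3.5721 + 1.1881) = √15.9999, |v| = √(3.79² + (-1.21)² + (-4.93)² + (-2.82)²) = √(14.3641 + 1.4641 + 24.3049 + 7.9524) = √48.0855.
cos θ = (u·v)/(|u||v|) = 25.401/(√15.9999·√48.0855) ≈ 0.915767
θ = arccos(0.915767) ≈ 23.69°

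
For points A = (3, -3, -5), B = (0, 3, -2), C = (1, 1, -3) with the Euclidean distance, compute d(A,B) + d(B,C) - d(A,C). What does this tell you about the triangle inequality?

d(A,B) = √(3² + 6² + 3²) = √54 ≈ 7.3485, d(B,C) = √(1² + 2² + 1²) = √6 ≈ 2.4495, d(A,C) = √(2² + 4² + 2²) = √24 ≈ 4.899.
d(A,B) + d(B,C) - d(A,C) = 7.3485 + 2.4495 - 4.899 = 9.798 - 4.899 = 4.899 (to 4 decimal places). This is ≥ 0, so the triangle inequality holds for these points.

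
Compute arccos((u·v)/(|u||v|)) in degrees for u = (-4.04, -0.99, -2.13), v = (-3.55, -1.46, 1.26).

With u = (-4.04, -0.99, -2.13), v = (-3.55, -1.46, 1.26):
u·v = (-4.04)·(-3.55) + (-0.99)·(-1.46) + (-2.13)·1.26 = 14.342 + 1.4454 + (-2.6838) = 13.1036.
|u| = √((-4.04)² + (-0.99)² + (-2.13)²) = √(16.3216 + 0.9801 + 4.5369) = √21.8386, |v| = √((-3.55)² + (-1.46)² + 1.26²) = √(12.6025 + 2.1316 + 1.5876) = √16.3217.
cos θ = (u·v)/(|u||v|) = 13.1036/(√21.8386·√16.3217) ≈ 0.694058
θ = arccos(0.694058) ≈ 46.05°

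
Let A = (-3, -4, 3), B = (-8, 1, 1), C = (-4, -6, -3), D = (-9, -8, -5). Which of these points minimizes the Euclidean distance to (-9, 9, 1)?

Distances: d(A) ≈ 14.4568, d(B) ≈ 8.0623, d(C) ≈ 16.3095, d(D) ≈ 18.0278. Nearest: B = (-8, 1, 1) with distance 8.0623.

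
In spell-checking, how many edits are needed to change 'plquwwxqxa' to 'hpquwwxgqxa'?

Let D[i][j] be the edit distance between the first i characters of 'plquwwxqxa' and the first j characters of 'hpquwwxgqxa', with D[i][0] = i, D[0][j] = j, and D[i][j] = D[i-1][j-1] if the characters match, else 1 + min(D[i-1][j], D[i][j-1], D[i-1][j-1]). Filling the table (rows: prefixes of 'plquwwxqxa', columns: prefixes of 'hpquwwxgqxa'):
     ε  h  p  q  u  w  w  x  g  q  x  a
  ε  0  1  2  3  4  5  6  7  8  9 10 11
  p  1  1  1  2  3  4  5  6  7  8  9 10
  l  2  2  2  2  3  4  5  6  7  8  9 10
  q  3  3  3  2  3  4  5  6  7  7  8  9
  u  4  4  4  3  2  3  4  5  6  7  8  9
  w  5  5  5  4  3  2  3  4  5  6  7  8
  w  6  6  6  5  4  3  2  3  4  5  6  7
  x  7  7  7  6  5  4  3  2  3  4  5  6
  q  8  8  8  7  6  5  4  3  3  3  4  5
  x  9  9  9  8  7  6  5  4  4  4  3  4
  a 10 10 10  9  8  7  6  5  5  5  4  3
The bottom-right entry gives D[10][11] = 3, so no sequence of fewer than 3 edits works. Backtracking through the table gives one optimal edit sequence (3 edits):
  plquwwxqxa → hlquwwxqxa (sub p→h @1)
  hlquwwxqxa → hpquwwxqxa (sub l→p @2)
  hpquwwxqxa → hpquwwxgqxa (ins g @8)
Edit distance = 3.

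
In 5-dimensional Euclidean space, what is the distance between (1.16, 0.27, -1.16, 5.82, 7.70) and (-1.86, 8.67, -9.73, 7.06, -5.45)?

√(Σ(x_i - y_i)²) = √((1.16 - (-1.86))² + (0.27 - 8.67)² + (-1.16 - (-9.73))² + (5.82 - 7.06)² + (7.7 - (-5.45))²)
= √(3.02² + (-8.4)² + 8.57² + (-1.24)² + 13.15²) = √(9.1204 + 70.56 + 73.4449 + 1.5376 + 172.9225) = √327.5854 ≈ 18.0993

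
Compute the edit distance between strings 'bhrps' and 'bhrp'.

Let D[i][j] be the edit distance between the first i characters of 'bhrps' and the first j characters of 'bhrp', with D[i][0] = i, D[0][j] = j, and D[i][j] = D[i-1][j-1] if the characters match, else 1 + min(D[i-1][j], D[i][j-1], D[i-1][j-1]). Filling the table (rows: prefixes of 'bhrps', columns: prefixes of 'bhrp'):
     ε  b  h  r  p
  ε  0  1  2  3  4
  b  1  0  1  2  3
  h  2  1  0  1  2
  r  3  2  1  0  1
  p  4  3  2  1  0
  s  5  4  3  2  1
The bottom-right entry gives D[5][4] = 1, so no sequence of fewer than 1 edit works. Backtracking through the table gives one optimal edit sequence (1 edit):
  bhrps → bhrp (del s @5)
Edit distance = 1.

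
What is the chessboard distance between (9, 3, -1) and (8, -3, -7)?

max(|x_i - y_i|) = max(|9 - 8|, |3 - (-3)|, |-1 - (-7)|) = max(1, 6, 6) = 6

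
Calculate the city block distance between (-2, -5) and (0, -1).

Σ|x_i - y_i| = |-2 - 0| + |-5 - (-1)| = 2 + 4 = 6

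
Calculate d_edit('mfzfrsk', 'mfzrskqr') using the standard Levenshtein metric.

Let D[i][j] be the edit distance between the first i characters of 'mfzfrsk' and the first j characters of 'mfzrskqr', with D[i][0] = i, D[0][j] = j, and D[i][j] = D[i-1][j-1] if the characters match, else 1 + min(D[i-1][j], D[i][j-1], D[i-1][j-1]). Filling the table (rows: prefixes of 'mfzfrsk', columns: prefixes of 'mfzrskqr'):
     ε  m  f  z  r  s  k  q  r
  ε  0  1  2  3  4  5  6  7  8
  m  1  0  1  2  3  4  5  6  7
  f  2  1  0  1  2  3  4  5  6
  z  3  2  1  0  1  2  3  4  5
  f  4  3  2  1  1  2  3  4  5
  r  5  4  3  2  1  2  3  4  4
  s  6  5  4  3  2  1  2  3  4
  k  7  6  5  4  3  2  1  2  3
The bottom-right entry gives D[7][8] = 3, so no sequence of fewer than 3 edits works. Backtracking through the table gives one optimal edit sequence (3 edits):
  mfzfrsk → mfzrsk (del f @4)
  mfzrsk → mfzrskq (ins q @7)
  mfzrskq → mfzrskqr (ins r @8)
Edit distance = 3.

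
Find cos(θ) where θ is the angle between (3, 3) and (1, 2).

With u = (3, 3), v = (1, 2):
u·v = 3·1 + 3·2 = 3 + 6 = 9.
|u| = √(3² + 3²) = √18, |v| = √(1² + 2²) = √5, so |u||v| = √(18·5) = √90.
cos θ = (u·v)/(|u||v|) = 9/√90 ≈ 0.9487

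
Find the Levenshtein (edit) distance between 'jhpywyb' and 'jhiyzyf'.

Let D[i][j] be the edit distance between the first i characters of 'jhpywyb' and the first j characters of 'jhiyzyf', with D[i][0] = i, D[0][j] = j, and D[i][j] = D[i-1][j-1] if the characters match, else 1 + min(D[i-1][j], D[i][j-1], D[i-1][j-1]). Filling the table (rows: prefixes of 'jhpywyb', columns: prefixes of 'jhiyzyf'):
     ε  j  h  i  y  z  y  f
  ε  0  1  2  3  4  5  6  7
  j  1  0  1  2  3  4  5  6
  h  2  1  0  1  2  3  4  5
  p  3  2  1  1  2  3  4  5
  y  4  3  2  2  1  2  3  4
  w  5  4  3  3  2  2  3  4
  y  6  5  4  4  3  3  2  3
  b  7  6  5  5  4  4  3  3
The bottom-right entry gives D[7][7] = 3, so no sequence of fewer than 3 edits works. Backtracking through the table gives one optimal edit sequence (3 edits):
  jhpywyb → jhiywyb (sub p→i @3)
  jhiywyb → jhiyzyb (sub w→z @5)
  jhiyzyb → jhiyzyf (sub b→f @7)
Edit distance = 3.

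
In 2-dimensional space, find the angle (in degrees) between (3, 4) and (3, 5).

With u = (3, 4), v = (3, 5):
u·v = 3·3 + 4·5 = 9 + 20 = 29.
|u| = √(3² + 4²) = √25, |v| = √(3² + 5²) = √34, so |u||v| = √(25·34) = √850.
cos θ = (u·v)/(|u||v|) = 29/√850 ≈ 0.994692
θ = arccos(0.994692) ≈ 5.91°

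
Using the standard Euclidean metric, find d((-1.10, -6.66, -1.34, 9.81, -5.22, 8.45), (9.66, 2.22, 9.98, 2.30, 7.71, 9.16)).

√(Σ(x_i - y_i)²) = √((-1.1 - 9.66)² + (-6.66 - 2.22)² + (-1.34 - 9.98)² + (9.81 - 2.3)² + (-5.22 - 7.71)² + (8.45 - 9.16)²)
= √((-10.76)² + (-8.88)² + (-11.32)² + 7.51² + (-12.93)² + (-0.71)²) = √(115.7776 + 78.8544 + 128.1424 + 56.4001 + 167.1849 + 0.5041) = √546.8635 ≈ 23.3851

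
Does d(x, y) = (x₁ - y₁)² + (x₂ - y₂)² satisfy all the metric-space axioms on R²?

No. The squared Euclidean distance fails the triangle inequality. Counterexample: x = (0, 0), y = (2, 1), z = (4, 2). d(x,z) = 4² + 2² = 20, but d(x,y) + d(y,z) = (2² + 1²) + (2² + 1²) = 5 + 5 = 10. Since 20 > 10, the triangle inequality is violated. (Note: √d, the ordinary Euclidean distance, IS a metric.)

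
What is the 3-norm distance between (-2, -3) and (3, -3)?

(Σ|x_i - y_i|^3)^(1/3) = (|-2 - 3|^3 + |-3 - (-3)|^3)^(1/3)
= (5^3 + 0^3)^(1/3) = (125 + 0)^(1/3) = (125)^(1/3) = 5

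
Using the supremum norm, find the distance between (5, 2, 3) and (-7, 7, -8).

max(|x_i - y_i|) = max(|5 - (-7)|, |2 - 7|, |3 - (-8)|) = max(12, 5, 11) = 12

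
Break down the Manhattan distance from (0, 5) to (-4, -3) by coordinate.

Σ|x_i - y_i| = |0 - (-4)| + |5 - (-3)| = 4 + 8 = 12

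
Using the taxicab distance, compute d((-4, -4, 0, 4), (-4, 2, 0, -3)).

Σ|x_i - y_i| = |-4 - (-4)| + |-4 - 2| + |0 - 0| + |4 - (-3)| = 0 + 6 + 0 + 7 = 13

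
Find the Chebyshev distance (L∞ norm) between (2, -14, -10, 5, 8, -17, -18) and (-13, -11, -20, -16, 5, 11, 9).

max(|x_i - y_i|) = max(|2 - (-13)|, |-14 - (-11)|, |-10 - (-20)|, |5 - (-16)|, |8 - 5|, |-17 - 11|, |-18 - 9|) = max(15, 3, 10, 21, 3, 28, 27) = 28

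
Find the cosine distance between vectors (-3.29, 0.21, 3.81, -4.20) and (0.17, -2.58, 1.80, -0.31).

With u = (-3.29, 0.21, 3.81, -4.20), v = (0.17, -2.58, 1.80, -0.31):
u·v = (-3.29)·0.17 + 0.21·(-2.58) + 3.81·1.8 + (-4.2)·(-0.31) = (-0.5593) + (-0.5418) + 6.858 + 1.302 = 7.0589.
|u| = √((-3.29)² + 0.21² + 3.81² + (-4.2)²) = √(10.8241 + 0.0441 + 14.5161 + 17.64) = √43.0243, |v| = √(0.17² + (-2.58)² + 1.8² + (-0.31)²) = √(0.0289 + 6.6564 + 3.24 + 0.0961) = √10.0214.
cos θ = (u·v)/(|u||v|) = 7.0589/(√43.0243·√10.0214) ≈ 0.34
Cosine distance = 1 - cos θ ≈ 1 - 0.34 = 0.66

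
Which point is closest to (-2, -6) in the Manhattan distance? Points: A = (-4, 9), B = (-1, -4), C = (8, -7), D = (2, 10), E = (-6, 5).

Distances: d(A) = 17, d(B) = 3, d(C) = 11, d(D) = 20, d(E) = 15. Nearest: B = (-1, -4) with distance 3.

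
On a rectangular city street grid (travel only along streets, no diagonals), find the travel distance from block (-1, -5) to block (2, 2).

Σ|x_i - y_i| = |-1 - 2| + |-5 - 2| = 3 + 7 = 10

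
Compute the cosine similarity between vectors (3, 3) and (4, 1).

With u = (3, 3), v = (4, 1):
u·v = 3·4 + 3·1 = 12 + 3 = 15.
|u| = √(3² + 3²) = √18, |v| = √(4² + 1²) = √17, so |u||v| = √(18·17) = √306.
cos θ = (u·v)/(|u||v|) = 15/√306 ≈ 0.8575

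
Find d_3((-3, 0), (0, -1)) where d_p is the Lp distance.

(Σ|x_i - y_i|^3)^(1/3) = (|-3 - 0|^3 + |0 - (-1)|^3)^(1/3)
= (3^3 + 1^3)^(1/3) = (27 + 1)^(1/3) = (28)^(1/3) ≈ 3.0366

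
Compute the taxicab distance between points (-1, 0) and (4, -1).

Σ|x_i - y_i| = |-1 - 4| + |0 - (-1)| = 5 + 1 = 6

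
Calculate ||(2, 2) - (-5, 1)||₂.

√(Σ(x_i - y_i)²) = √((2 - (-5))² + (2 - 1)²)
= √(7² + 1²) = √(49 + 1) = √50 ≈ 7.0711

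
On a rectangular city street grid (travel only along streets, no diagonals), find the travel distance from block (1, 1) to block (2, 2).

Σ|x_i - y_i| = |1 - 2| + |1 - 2| = 1 + 1 = 2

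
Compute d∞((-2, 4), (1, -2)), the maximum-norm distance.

max(|x_i - y_i|) = max(|-2 - 1|, |4 - (-2)|) = max(3, 6) = 6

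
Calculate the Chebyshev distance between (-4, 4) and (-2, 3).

max(|x_i - y_i|) = max(|-4 - (-2)|, |4 - 3|) = max(2, 1) = 2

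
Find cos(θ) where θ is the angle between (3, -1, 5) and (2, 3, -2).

With u = (3, -1, 5), v = (2, 3, -2):
u·v = 3·2 + (-1)·3 + 5·(-2) = 6 + (-3) + (-10) = -7.
|u| = √(3² + (-1)² + 5²) = √35, |v| = √(2² + 3² + (-2)²) = √17, so |u||v| = √(35·17) = √595.
cos θ = (u·v)/(|u||v|) = -7/√595 ≈ -0.287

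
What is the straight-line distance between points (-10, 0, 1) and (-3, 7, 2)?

√(Σ(x_i - y_i)²) = √((-10 - (-3))² + (0 - 7)² + (1 - 2)²)
= √((-7)² + (-7)² + (-1)²) = √(49 + 49 + 1) = √99 ≈ 9.9499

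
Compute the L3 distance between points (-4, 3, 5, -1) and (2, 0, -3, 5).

(Σ|x_i - y_i|^3)^(1/3) = (|-4 - 2|^3 + |3 - 0|^3 + |5 - (-3)|^3 + |-1 - 5|^3)^(1/3)
= (6^3 + 3^3 + 8^3 + 6^3)^(1/3) = (216 + 27 + 512 + 216)^(1/3) = (971)^(1/3) ≈ 9.9024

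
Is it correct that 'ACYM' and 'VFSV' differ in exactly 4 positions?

Differing positions: 1, 2, 3, 4. Hamming distance = 4, so the claim is true.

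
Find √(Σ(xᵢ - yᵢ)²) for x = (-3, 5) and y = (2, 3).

√(Σ(x_i - y_i)²) = √((-3 - 2)² + (5 - 3)²)
= √((-5)² + 2²) = √(25 + 4) = √29 ≈ 5.3852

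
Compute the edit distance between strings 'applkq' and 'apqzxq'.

Let D[i][j] be the edit distance between the first i characters of 'applkq' and the first j characters of 'apqzxq', with D[i][0] = i, D[0][j] = j, and D[i][j] = D[i-1][j-1] if the characters match, else 1 + min(D[i-1][j], D[i][j-1], D[i-1][j-1]). Filling the table (rows: prefixes of 'applkq', columns: prefixes of 'apqzxq'):
     ε  a  p  q  z  x  q
  ε  0  1  2  3  4  5  6
  a  1  0  1  2  3  4  5
  p  2  1  0  1  2  3  4
  p  3  2  1  1  2  3  4
  l  4  3  2  2  2  3  4
  k  5  4  3  3  3  3  4
  q  6  5  4  3  4  4  3
The bottom-right entry gives D[6][6] = 3, so no sequence of fewer than 3 edits works. Backtracking through the table gives one optimal edit sequence (3 edits):
  applkq → apqlkq (sub p→q @3)
  apqlkq → apqzkq (sub l→z @4)
  apqzkq → apqzxq (sub k→x @5)
Edit distance = 3.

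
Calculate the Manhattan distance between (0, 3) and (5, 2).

Σ|x_i - y_i| = |0 - 5| + |3 - 2| = 5 + 1 = 6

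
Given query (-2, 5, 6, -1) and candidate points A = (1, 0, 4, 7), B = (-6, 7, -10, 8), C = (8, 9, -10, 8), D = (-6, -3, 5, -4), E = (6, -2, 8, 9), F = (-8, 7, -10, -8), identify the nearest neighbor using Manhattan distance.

Distances: d(A) = 18, d(B) = 31, d(C) = 39, d(D) = 16, d(E) = 27, d(F) = 31. Nearest: D = (-6, -3, 5, -4) with distance 16.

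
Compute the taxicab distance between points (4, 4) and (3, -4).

Σ|x_i - y_i| = |4 - 3| + |4 - (-4)| = 1 + 8 = 9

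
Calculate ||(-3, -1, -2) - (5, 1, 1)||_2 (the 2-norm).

(Σ|x_i - y_i|^2)^(1/2) = (|-3 - 5|^2 + |-1 - 1|^2 + |-2 - 1|^2)^(1/2)
= (8^2 + 2^2 + 3^2)^(1/2) = (64 + 4 + 9)^(1/2) = (77)^(1/2) ≈ 8.775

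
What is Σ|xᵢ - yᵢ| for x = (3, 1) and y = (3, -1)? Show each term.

Σ|x_i - y_i| = |3 - 3| + |1 - (-1)| = 0 + 2 = 2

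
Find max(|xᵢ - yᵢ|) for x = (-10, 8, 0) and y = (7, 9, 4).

max(|x_i - y_i|) = max(|-10 - 7|, |8 - 9|, |0 - 4|) = max(17, 1, 4) = 17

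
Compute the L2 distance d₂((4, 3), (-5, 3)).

√(Σ(x_i - y_i)²) = √((4 - (-5))² + (3 - 3)²)
= √(9² + 0²) = √(81 + 0) = √81 = 9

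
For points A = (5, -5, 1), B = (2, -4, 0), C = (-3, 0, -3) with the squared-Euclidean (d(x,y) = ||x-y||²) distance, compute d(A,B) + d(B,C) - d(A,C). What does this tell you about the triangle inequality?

d(A,B) = 3² + 1² + 1² = 11, d(B,C) = 5² + 4² + 3² = 50, d(A,C) = 8² + 5² + 4² = 105.
d(A,B) + d(B,C) - d(A,C) = 11 + 50 - 105 = 61 - 105 = -44. This is < 0, so the triangle inequality FAILS for these points (squared-Euclidean is not a metric).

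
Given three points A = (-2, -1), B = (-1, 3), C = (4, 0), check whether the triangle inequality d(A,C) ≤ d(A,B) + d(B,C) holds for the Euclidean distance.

d(A,B) = √(1² + 4²) = √17 ≈ 4.1231, d(B,C) = √(5² + 3²) = √34 ≈ 5.831, d(A,C) = √(6² + 1²) = √37 ≈ 6.0828.
d(A,C) ≈ 6.0828 ≤ 4.1231 + 5.831 = 9.9541. Triangle inequality is satisfied.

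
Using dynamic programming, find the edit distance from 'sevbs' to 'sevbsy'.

Let D[i][j] be the edit distance between the first i characters of 'sevbs' and the first j characters of 'sevbsy', with D[i][0] = i, D[0][j] = j, and D[i][j] = D[i-1][j-1] if the characters match, else 1 + min(D[i-1][j], D[i][j-1], D[i-1][j-1]). Filling the table (rows: prefixes of 'sevbs', columns: prefixes of 'sevbsy'):
     ε  s  e  v  b  s  y
  ε  0  1  2  3  4  5  6
  s  1  0  1  2  3  4  5
  e  2  1  0  1  2  3  4
  v  3  2  1  0  1  2  3
  b  4  3  2  1  0  1  2
  s  5  4  3  2  1  0  1
The bottom-right entry gives D[5][6] = 1, so no sequence of fewer than 1 edit works. Backtracking through the table gives one optimal edit sequence (1 edit):
  sevbs → sevbsy (ins y @6)
Edit distance = 1.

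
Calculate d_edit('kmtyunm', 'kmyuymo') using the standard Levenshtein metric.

Let D[i][j] be the edit distance between the first i characters of 'kmtyunm' and the first j characters of 'kmyuymo', with D[i][0] = i, D[0][j] = j, and D[i][j] = D[i-1][j-1] if the characters match, else 1 + min(D[i-1][j], D[i][j-1], D[i-1][j-1]). Filling the table (rows: prefixes of 'kmtyunm', columns: prefixes of 'kmyuymo'):
     ε  k  m  y  u  y  m  o
  ε  0  1  2  3  4  5  6  7
  k  1  0  1  2  3  4  5  6
  m  2  1  0  1  2  3  4  5
  t  3  2  1  1  2  3  4  5
  y  4  3  2  1  2  2  3  4
  u  5  4  3  2  1  2  3  4
  n  6  5  4  3  2  2  3  4
  m  7  6  5  4  3  3  2  3
The bottom-right entry gives D[7][7] = 3, so no sequence of fewer than 3 edits works. Backtracking through the table gives one optimal edit sequence (3 edits):
  kmtyunm → kmyunm (del t @3)
  kmyunm → kmyuym (sub n→y @5)
  kmyuym → kmyuymo (ins o @7)
Edit distance = 3.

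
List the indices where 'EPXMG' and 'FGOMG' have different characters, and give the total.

Differing positions: 1, 2, 3. Hamming distance = 3.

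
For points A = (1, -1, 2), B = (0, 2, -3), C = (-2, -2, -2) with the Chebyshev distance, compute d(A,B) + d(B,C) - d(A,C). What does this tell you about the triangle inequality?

d(A,B) = max(1, 3, 5) = 5, d(B,C) = max(2, 4, 1) = 4, d(A,C) = max(3, 1, 4) = 4.
d(A,B) + d(B,C) - d(A,C) = 5 + 4 - 4 = 9 - 4 = 5. This is ≥ 0, so the triangle inequality holds for these points.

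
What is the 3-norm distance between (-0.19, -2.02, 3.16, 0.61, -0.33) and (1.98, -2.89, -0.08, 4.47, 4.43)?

(Σ|x_i - y_i|^3)^(1/3) = (|-0.19 - 1.98|^3 + |-2.02 - (-2.89)|^3 + |3.16 - (-0.08)|^3 + |0.61 - 4.47|^3 + |-0.33 - 4.43|^3)^(1/3)
= (2.17^3 + 0.87^3 + 3.24^3 + 3.86^3 + 4.76^3)^(1/3) ≈ (10.2183 + 0.6585 + 34.0122 + 57.5125 + 107.8502)^(1/3) = (210.2517)^(1/3) ≈ 5.9463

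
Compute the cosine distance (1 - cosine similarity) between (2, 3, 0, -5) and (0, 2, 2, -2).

With u = (2, 3, 0, -5), v = (0, 2, 2, -2):
u·v = 2·0 + 3·2 + 0·2 + (-5)·(-2) = 0 + 6 + 0 + 10 = 16.
|u| = √(2² + 3² + 0² + (-5)²) = √38, |v| = √(0² + 2² + 2² + (-2)²) = √12, so |u||v| = √(38·12) = √456.
cos θ = (u·v)/(|u||v|) = 16/√456 ≈ 0.7493
Cosine distance = 1 - cos θ ≈ 1 - 0.7493 = 0.2507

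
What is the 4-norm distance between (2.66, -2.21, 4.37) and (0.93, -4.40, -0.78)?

(Σ|x_i - y_i|^4)^(1/4) = (|2.66 - 0.93|^4 + |-2.21 - (-4.4)|^4 + |4.37 - (-0.78)|^4)^(1/4)
= (1.73^4 + 2.19^4 + 5.15^4)^(1/4) ≈ (8.9575 + 23.0026 + 703.443)^(1/4) = (735.4031)^(1/4) ≈ 5.2075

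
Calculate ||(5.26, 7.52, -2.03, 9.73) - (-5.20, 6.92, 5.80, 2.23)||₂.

√(Σ(x_i - y_i)²) = √((5.26 - (-5.2))² + (7.52 - 6.92)² + (-2.03 - 5.8)² + (9.73 - 2.23)²)
= √(10.46² + 0.6² + (-7.83)² + 7.5²) = √(109.4116 + 0.36 + 61.3089 + 56.25) = √227.3305 ≈ 15.0775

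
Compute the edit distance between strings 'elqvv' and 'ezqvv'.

Let D[i][j] be the edit distance between the first i characters of 'elqvv' and the first j characters of 'ezqvv', with D[i][0] = i, D[0][j] = j, and D[i][j] = D[i-1][j-1] if the characters match, else 1 + min(D[i-1][j], D[i][j-1], D[i-1][j-1]). Filling the table (rows: prefixes of 'elqvv', columns: prefixes of 'ezqvv'):
     ε  e  z  q  v  v
  ε  0  1  2  3  4  5
  e  1  0  1  2  3  4
  l  2  1  1  2  3  4
  q  3  2  2  1  2  3
  v  4  3  3  2  1  2
  v  5  4  4  3  2  1
The bottom-right entry gives D[5][5] = 1, so no sequence of fewer than 1 edit works. Backtracking through the table gives one optimal edit sequence (1 edit):
  elqvv → ezqvv (sub l→z @2)
Edit distance = 1.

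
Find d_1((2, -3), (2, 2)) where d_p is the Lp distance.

Σ|x_i - y_i| = |2 - 2| + |-3 - 2| = 0 + 5 = 5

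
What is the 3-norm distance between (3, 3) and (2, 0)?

(Σ|x_i - y_i|^3)^(1/3) = (|3 - 2|^3 + |3 - 0|^3)^(1/3)
= (1^3 + 3^3)^(1/3) = (1 + 27)^(1/3) = (28)^(1/3) ≈ 3.0366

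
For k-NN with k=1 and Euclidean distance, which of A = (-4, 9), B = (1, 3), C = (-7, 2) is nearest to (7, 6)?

Distances: d(A) ≈ 11.4018, d(B) ≈ 6.7082, d(C) ≈ 14.5602. Nearest: B = (1, 3) with distance 6.7082.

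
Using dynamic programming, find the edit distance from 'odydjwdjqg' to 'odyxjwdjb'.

Let D[i][j] be the edit distance between the first i characters of 'odydjwdjqg' and the first j characters of 'odyxjwdjb', with D[i][0] = i, D[0][j] = j, and D[i][j] = D[i-1][j-1] if the characters match, else 1 + min(D[i-1][j], D[i][j-1], D[i-1][j-1]). Filling the table (rows: prefixes of 'odydjwdjqg', columns: prefixes of 'odyxjwdjb'):
     ε  o  d  y  x  j  w  d  j  b
  ε  0  1  2  3  4  5  6  7  8  9
  o  1  0  1  2  3  4  5  6  7  8
  d  2  1  0  1  2  3  4  5  6  7
  y  3  2  1  0  1  2  3  4  5  6
  d  4  3  2  1  1  2  3  3  4  5
  j  5  4  3  2  2  1  2  3  3  4
  w  6  5  4  3  3  2  1  2  3  4
  d  7  6  5  4  4  3  2  1  2  3
  j  8  7  6  5  5  4  3  2  1  2
  q  9  8  7  6  6  5  4  3  2  2
  g 10  9  8  7  7  6  5  4  3  3
The bottom-right entry gives D[10][9] = 3, so no sequence of fewer than 3 edits works. Backtracking through the table gives one optimal edit sequence (3 edits):
  odydjwdjqg → odyxjwdjqg (sub d→x @4)
  odyxjwdjqg → odyxjwdjg (del q @9)
  odyxjwdjg → odyxjwdjb (sub g→b @9)
Edit distance = 3.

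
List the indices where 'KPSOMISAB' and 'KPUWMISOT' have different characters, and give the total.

Differing positions: 3, 4, 8, 9. Hamming distance = 4.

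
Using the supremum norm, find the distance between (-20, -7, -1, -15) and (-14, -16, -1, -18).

max(|x_i - y_i|) = max(|-20 - (-14)|, |-7 - (-16)|, |-1 - (-1)|, |-15 - (-18)|) = max(6, 9, 0, 3) = 9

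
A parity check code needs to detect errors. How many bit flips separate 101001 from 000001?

Differing positions: 1, 3. Hamming distance = 2.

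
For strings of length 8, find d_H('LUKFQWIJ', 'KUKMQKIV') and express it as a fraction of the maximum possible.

Differing positions: 1, 4, 6, 8. Hamming distance = 4. The maximum possible Hamming distance for length-8 strings is 8, so d_H/8 = 4/8 = 0.5.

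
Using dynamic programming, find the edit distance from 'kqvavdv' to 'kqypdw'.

Let D[i][j] be the edit distance between the first i characters of 'kqvavdv' and the first j characters of 'kqypdw', with D[i][0] = i, D[0][j] = j, and D[i][j] = D[i-1][j-1] if the characters match, else 1 + min(D[i-1][j], D[i][j-1], D[i-1][j-1]). Filling the table (rows: prefixes of 'kqvavdv', columns: prefixes of 'kqypdw'):
     ε  k  q  y  p  d  w
  ε  0  1  2  3  4  5  6
  k  1  0  1  2  3  4  5
  q  2  1  0  1  2  3  4
  v  3  2  1  1  2  3  4
  a  4  3  2  2  2  3  4
  v  5  4  3  3  3  3  4
  d  6  5  4  4  4  3  4
  v  7  6  5  5  5  4  4
The bottom-right entry gives D[7][6] = 4, so no sequence of fewer than 4 edits works. Backtracking through the table gives one optimal edit sequence (4 edits):
  kqvavdv → kqavdv (del v @3)
  kqavdv → kqyvdv (sub a→y @3)
  kqyvdv → kqypdv (sub v→p @4)
  kqypdv → kqypdw (sub v→w @6)
Edit distance = 4.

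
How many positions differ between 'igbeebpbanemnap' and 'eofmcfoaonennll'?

Differing positions: 1, 2, 3, 4, 5, 6, 7, 8, 9, 12, 14, 15. Hamming distance = 12.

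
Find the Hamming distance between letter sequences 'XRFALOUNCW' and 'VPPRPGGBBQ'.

Differing positions: 1, 2, 3, 4, 5, 6, 7, 8, 9, 10. Hamming distance = 10.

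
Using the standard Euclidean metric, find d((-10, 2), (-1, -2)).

√(Σ(x_i - y_i)²) = √((-10 - (-1))² + (2 - (-2))²)
= √((-9)² + 4²) = √(81 + 16) = √97 ≈ 9.8489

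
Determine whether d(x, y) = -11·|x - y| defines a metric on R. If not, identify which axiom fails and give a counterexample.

No. With c = -11 < 0, d fails non-negativity: d(5, 7) = -11·|5 - 7| = -11·2 = -22 < 0.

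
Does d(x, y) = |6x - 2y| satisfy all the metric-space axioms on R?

No. d fails symmetry: d(2, 3) = |6·2 - 2·3| = |6| = 6, but d(3, 2) = |6·3 - 2·2| = |14| = 14. Since 6 ≠ 14, d(x,y) ≠ d(y,x) in general.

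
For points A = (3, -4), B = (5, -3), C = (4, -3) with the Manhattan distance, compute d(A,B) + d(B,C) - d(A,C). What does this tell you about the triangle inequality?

d(A,B) = 2 + 1 = 3, d(B,C) = 1 + 0 = 1, d(A,C) = 1 + 1 = 2.
d(A,B) + d(B,C) - d(A,C) = 3 + 1 - 2 = 4 - 2 = 2. This is ≥ 0, so the triangle inequality holds for these points.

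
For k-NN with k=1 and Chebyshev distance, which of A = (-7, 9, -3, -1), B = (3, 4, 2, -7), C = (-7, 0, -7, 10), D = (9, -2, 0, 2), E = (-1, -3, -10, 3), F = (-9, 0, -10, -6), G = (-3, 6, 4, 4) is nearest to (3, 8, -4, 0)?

Distances: d(A) = 10, d(B) = 7, d(C) = 10, d(D) = 10, d(E) = 11, d(F) = 12, d(G) = 8. Nearest: B = (3, 4, 2, -7) with distance 7.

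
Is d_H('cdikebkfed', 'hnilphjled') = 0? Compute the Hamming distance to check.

Differing positions: 1, 2, 4, 5, 6, 7, 8. Hamming distance = 7, so the claim that d_H = 0 is false.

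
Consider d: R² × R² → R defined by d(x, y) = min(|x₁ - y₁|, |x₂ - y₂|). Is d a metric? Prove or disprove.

No. d fails identity of indiscernibles: take x = (-3, 0) and y = (-3, 7). Then d(x,y) = min(|-3 - (-3)|, |0 - 7|) = min(0, 7) = 0, yet x ≠ y.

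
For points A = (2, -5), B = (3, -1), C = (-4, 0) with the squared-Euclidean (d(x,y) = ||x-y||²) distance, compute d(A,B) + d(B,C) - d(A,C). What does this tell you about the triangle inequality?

d(A,B) = 1² + 4² = 17, d(B,C) = 7² + 1² = 50, d(A,C) = 6² + 5² = 61.
d(A,B) + d(B,C) - d(A,C) = 17 + 50 - 61 = 67 - 61 = 6. This is ≥ 0, so the triangle inequality holds for these points.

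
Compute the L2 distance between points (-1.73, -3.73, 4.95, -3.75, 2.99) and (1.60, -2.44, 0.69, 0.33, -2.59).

(Σ|x_i - y_i|^2)^(1/2) = (|-1.73 - 1.6|^2 + |-3.73 - (-2.44)|^2 + |4.95 - 0.69|^2 + |-3.75 - 0.33|^2 + |2.99 - (-2.59)|^2)^(1/2)
= (3.33^2 + 1.29^2 + 4.26^2 + 4.08^2 + 5.58^2)^(1/2) = (11.0889 + 1.6641 + 18.1476 + 16.6464 + 31.1364)^(1/2) = (78.6834)^(1/2) ≈ 8.8704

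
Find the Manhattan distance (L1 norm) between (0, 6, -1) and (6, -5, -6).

Σ|x_i - y_i| = |0 - 6| + |6 - (-5)| + |-1 - (-6)| = 6 + 11 + 5 = 22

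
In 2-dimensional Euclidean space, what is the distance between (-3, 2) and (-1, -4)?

√(Σ(x_i - y_i)²) = √((-3 - (-1))² + (2 - (-4))²)
= √((-2)² + 6²) = √(4 + 36) = √40 ≈ 6.3246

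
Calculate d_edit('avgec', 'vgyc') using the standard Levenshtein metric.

Let D[i][j] be the edit distance between the first i characters of 'avgec' and the first j characters of 'vgyc', with D[i][0] = i, D[0][j] = j, and D[i][j] = D[i-1][j-1] if the characters match, else 1 + min(D[i-1][j], D[i][j-1], D[i-1][j-1]). Filling the table (rows: prefixes of 'avgec', columns: prefixes of 'vgyc'):
     ε  v  g  y  c
  ε  0  1  2  3  4
  a  1  1  2  3  4
  v  2  1  2  3  4
  g  3  2  1  2  3
  e  4  3  2  2  3
  c  5  4  3  3  2
The bottom-right entry gives D[5][4] = 2, so no sequence of fewer than 2 edits works. Backtracking through the table gives one optimal edit sequence (2 edits):
  avgec → vgec (del a @1)
  vgec → vgyc (sub e→y @3)
Edit distance = 2.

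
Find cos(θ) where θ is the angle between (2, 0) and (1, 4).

With u = (2, 0), v = (1, 4):
u·v = 2·1 + 0·4 = 2 + 0 = 2.
|u| = √(2² + 0²) = √4, |v| = √(1² + 4²) = √17, so |u||v| = √(4·17) = √68.
cos θ = (u·v)/(|u||v|) = 2/√68 ≈ 0.2425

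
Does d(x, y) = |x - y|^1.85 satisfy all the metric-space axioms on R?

No. d(x,y) = |x-y|^1.85 fails the triangle inequality since p = 1.85 > 1. Counterexample: x = -2, y = 9, z = 11. d(x,z) = |-2 - 11|^1.85 = 13^1.85 ≈ 115.0258, but d(x,y) + d(y,z) = 11^1.85 + 2^1.85 ≈ 84.4455 + 3.605 = 88.0505. Since 115.0258 > 88.0505, the triangle inequality is violated.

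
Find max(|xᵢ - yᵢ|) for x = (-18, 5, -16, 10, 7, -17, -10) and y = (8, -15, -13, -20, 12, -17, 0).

max(|x_i - y_i|) = max(|-18 - 8|, |5 - (-15)|, |-16 - (-13)|, |10 - (-20)|, |7 - 12|, |-17 - (-17)|, |-10 - 0|) = max(26, 20, 3, 30, 5, 0, 10) = 30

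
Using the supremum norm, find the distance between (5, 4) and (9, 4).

max(|x_i - y_i|) = max(|5 - 9|, |4 - 4|) = max(4, 0) = 4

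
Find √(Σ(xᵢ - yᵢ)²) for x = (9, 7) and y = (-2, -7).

√(Σ(x_i - y_i)²) = √((9 - (-2))² + (7 - (-7))²)
= √(11² + 14²) = √(121 + 196) = √317 ≈ 17.8045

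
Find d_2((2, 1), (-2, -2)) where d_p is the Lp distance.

(Σ|x_i - y_i|^2)^(1/2) = (|2 - (-2)|^2 + |1 - (-2)|^2)^(1/2)
= (4^2 + 3^2)^(1/2) = (16 + 9)^(1/2) = (25)^(1/2) = 5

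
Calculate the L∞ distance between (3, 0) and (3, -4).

max(|x_i - y_i|) = max(|3 - 3|, |0 - (-4)|) = max(0, 4) = 4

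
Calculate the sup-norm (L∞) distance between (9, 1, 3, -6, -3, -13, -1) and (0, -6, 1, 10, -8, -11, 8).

max(|x_i - y_i|) = max(|9 - 0|, |1 - (-6)|, |3 - 1|, |-6 - 10|, |-3 - (-8)|, |-13 - (-11)|, |-1 - 8|) = max(9, 7, 2, 16, 5, 2, 9) = 16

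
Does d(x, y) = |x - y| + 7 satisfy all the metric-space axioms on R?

No. d fails identity of indiscernibles (specifically d(x,x) = 0): d(-4, -4) = |-4 - (-4)| + 7 = 0 + 7 = 7 ≠ 0.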